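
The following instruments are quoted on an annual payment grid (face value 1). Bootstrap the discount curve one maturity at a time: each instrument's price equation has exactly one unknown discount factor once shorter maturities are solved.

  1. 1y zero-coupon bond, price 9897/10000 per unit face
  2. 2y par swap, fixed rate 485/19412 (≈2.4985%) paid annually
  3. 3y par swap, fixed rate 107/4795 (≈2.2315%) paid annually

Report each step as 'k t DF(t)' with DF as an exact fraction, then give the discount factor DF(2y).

step 1 [1y] zero: DF = P = 9897/10000 ≈ 0.989700
step 2 [2y] swap r/1=485/19412: DF=(1 − 485/19412·(0.989700))/(1+485/19412) = 1903/2000 ≈ 0.951500
step 3 [3y] swap r/1=107/4795: DF=(1 − 107/4795·(0.989700+0.951500))/(1+107/4795) = 4679/5000 ≈ 0.935800

1 1 9897/10000
2 2 1903/2000
3 3 4679/5000
DF(2y) = 1903/2000 ≈ 0.951500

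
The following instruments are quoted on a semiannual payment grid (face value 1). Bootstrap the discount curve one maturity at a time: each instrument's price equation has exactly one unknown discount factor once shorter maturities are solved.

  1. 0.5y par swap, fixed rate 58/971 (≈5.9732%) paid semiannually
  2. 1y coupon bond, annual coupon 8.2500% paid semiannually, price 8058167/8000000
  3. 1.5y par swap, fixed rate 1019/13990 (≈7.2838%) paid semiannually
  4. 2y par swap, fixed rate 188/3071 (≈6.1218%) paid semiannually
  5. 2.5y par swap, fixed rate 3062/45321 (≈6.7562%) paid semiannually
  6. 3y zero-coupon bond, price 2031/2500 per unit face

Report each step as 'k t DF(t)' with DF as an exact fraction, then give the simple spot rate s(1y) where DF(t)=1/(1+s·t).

step 1 [0.5y] swap r/2=29/971: DF=(1 − 29/971·(0))/(1+29/971) = 971/1000 ≈ 0.971000
step 2 [1y] bond c/2=33/800: DF=(8058167/8000000 − 33/800·(0.971000))/(1+33/800) = 9289/10000 ≈ 0.928900
step 3 [1.5y] swap r/2=1019/27980: DF=(1 − 1019/27980·(0.971000+0.928900))/(1+1019/27980) = 8981/10000 ≈ 0.898100
step 4 [2y] swap r/2=94/3071: DF=(1 − 94/3071·(0.971000+0.928900+0.898100))/(1+94/3071) = 1109/1250 ≈ 0.887200
step 5 [2.5y] swap r/2=1531/45321: DF=(1 − 1531/45321·(0.971000+0.928900+0.898100+0.887200))/(1+1531/45321) = 8469/10000 ≈ 0.846900
step 6 [3y] zero: DF = P = 2031/2500 ≈ 0.812400

1 1/2 971/1000
2 1 9289/10000
3 3/2 8981/10000
4 2 1109/1250
5 5/2 8469/10000
6 3 2031/2500
s(1y) = (1/(9289/10000) − 1)/(1) = 711/9289 ≈ 7.6542%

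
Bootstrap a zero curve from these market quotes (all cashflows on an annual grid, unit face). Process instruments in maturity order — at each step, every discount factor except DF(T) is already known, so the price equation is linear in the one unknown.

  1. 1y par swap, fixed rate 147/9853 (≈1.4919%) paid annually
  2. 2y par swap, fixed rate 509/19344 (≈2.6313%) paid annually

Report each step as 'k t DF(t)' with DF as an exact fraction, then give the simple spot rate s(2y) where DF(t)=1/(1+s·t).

1 1 9853/10000
2 2 9491/10000
s(2y) = (1/(9491/10000) − 1)/(2) = 509/18982 ≈ 2.6815%

step 1 [1y] swap r/1=147/9853: DF=(1 − 147/9853·(0))/(1+147/9853) = 9853/10000 ≈ 0.985300
step 2 [2y] swap r/1=509/19344: DF=(1 − 509/19344·(0.985300))/(1+509/19344) = 9491/10000 ≈ 0.949100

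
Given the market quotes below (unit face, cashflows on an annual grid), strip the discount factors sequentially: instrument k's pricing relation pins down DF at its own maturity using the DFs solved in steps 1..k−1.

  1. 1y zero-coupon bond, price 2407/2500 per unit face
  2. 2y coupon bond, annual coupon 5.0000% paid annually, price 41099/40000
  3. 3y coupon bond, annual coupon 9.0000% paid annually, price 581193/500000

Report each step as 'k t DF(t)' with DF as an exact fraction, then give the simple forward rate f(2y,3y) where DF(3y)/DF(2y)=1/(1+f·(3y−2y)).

1 1 2407/2500
2 2 9327/10000
3 3 9099/10000
f(2y,3y) = ((9327/10000)/(9099/10000) − 1)/(1) = 76/3033 ≈ 2.5058%

step 1 [1y] zero: DF = P = 2407/2500 ≈ 0.962800
step 2 [2y] bond c/1=1/20: DF=(41099/40000 − 1/20·(0.962800))/(1+1/20) = 9327/10000 ≈ 0.932700
step 3 [3y] bond c/1=9/100: DF=(581193/500000 − 9/100·(0.962800+0.932700))/(1+9/100) = 9099/10000 ≈ 0.909900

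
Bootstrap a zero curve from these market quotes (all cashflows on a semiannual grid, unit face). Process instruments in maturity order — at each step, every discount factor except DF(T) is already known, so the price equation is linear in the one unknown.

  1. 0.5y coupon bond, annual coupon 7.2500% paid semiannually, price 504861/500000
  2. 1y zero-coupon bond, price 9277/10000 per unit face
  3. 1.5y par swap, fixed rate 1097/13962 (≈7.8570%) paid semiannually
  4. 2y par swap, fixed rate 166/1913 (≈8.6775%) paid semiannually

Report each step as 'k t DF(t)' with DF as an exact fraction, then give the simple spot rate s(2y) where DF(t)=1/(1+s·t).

1 1/2 609/625
2 1 9277/10000
3 3/2 8903/10000
4 2 8423/10000
s(2y) = (1/(8423/10000) − 1)/(2) = 1577/16846 ≈ 9.3613%

step 1 [0.5y] bond c/2=29/800: DF=(504861/500000 − 29/800·(0))/(1+29/800) = 609/625 ≈ 0.974400
step 2 [1y] zero: DF = P = 9277/10000 ≈ 0.927700
step 3 [1.5y] swap r/2=1097/27924: DF=(1 − 1097/27924·(0.974400+0.927700))/(1+1097/27924) = 8903/10000 ≈ 0.890300
step 4 [2y] swap r/2=83/1913: DF=(1 − 83/1913·(0.974400+0.927700+0.890300))/(1+83/1913) = 8423/10000 ≈ 0.842300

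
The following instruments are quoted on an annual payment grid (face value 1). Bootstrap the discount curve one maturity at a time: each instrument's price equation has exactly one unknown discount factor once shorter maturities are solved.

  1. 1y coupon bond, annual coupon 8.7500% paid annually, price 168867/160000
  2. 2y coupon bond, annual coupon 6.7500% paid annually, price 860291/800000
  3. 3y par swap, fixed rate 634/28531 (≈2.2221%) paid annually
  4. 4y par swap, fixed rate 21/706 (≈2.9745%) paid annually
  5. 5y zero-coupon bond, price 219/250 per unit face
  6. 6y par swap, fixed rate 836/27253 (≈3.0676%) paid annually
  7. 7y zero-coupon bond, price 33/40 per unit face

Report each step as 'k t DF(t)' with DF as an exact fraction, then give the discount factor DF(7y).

step 1 [1y] bond c/1=7/80: DF=(168867/160000 − 7/80·(0))/(1+7/80) = 1941/2000 ≈ 0.970500
step 2 [2y] bond c/1=27/400: DF=(860291/800000 − 27/400·(0.970500))/(1+27/400) = 473/500 ≈ 0.946000
step 3 [3y] swap r/1=634/28531: DF=(1 − 634/28531·(0.970500+0.946000))/(1+634/28531) = 4683/5000 ≈ 0.936600
step 4 [4y] swap r/1=21/706: DF=(1 − 21/706·(0.970500+0.946000+0.936600))/(1+21/706) = 8887/10000 ≈ 0.888700
step 5 [5y] zero: DF = P = 219/250 ≈ 0.876000
step 6 [6y] swap r/1=836/27253: DF=(1 − 836/27253·(0.970500+0.946000+0.936600+0.888700+0.876000))/(1+836/27253) = 1041/1250 ≈ 0.832800
step 7 [7y] zero: DF = P = 33/40 ≈ 0.825000

1 1 1941/2000
2 2 473/500
3 3 4683/5000
4 4 8887/10000
5 5 219/250
6 6 1041/1250
7 7 33/40
DF(7y) = 33/40 ≈ 0.825000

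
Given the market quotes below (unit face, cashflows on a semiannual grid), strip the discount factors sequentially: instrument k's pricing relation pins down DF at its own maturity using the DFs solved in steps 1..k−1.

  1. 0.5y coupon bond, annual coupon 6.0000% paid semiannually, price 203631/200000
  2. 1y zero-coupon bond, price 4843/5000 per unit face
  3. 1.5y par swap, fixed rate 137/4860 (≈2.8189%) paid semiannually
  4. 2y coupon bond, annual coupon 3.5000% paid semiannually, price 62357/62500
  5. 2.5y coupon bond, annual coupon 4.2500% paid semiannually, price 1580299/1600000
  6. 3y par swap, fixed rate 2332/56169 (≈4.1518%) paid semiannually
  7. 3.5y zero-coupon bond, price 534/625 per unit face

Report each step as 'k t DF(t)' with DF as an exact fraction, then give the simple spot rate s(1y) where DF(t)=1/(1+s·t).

step 1 [0.5y] bond c/2=3/100: DF=(203631/200000 − 3/100·(0))/(1+3/100) = 1977/2000 ≈ 0.988500
step 2 [1y] zero: DF = P = 4843/5000 ≈ 0.968600
step 3 [1.5y] swap r/2=137/9720: DF=(1 − 137/9720·(0.988500+0.968600))/(1+137/9720) = 9589/10000 ≈ 0.958900
step 4 [2y] bond c/2=7/400: DF=(62357/62500 − 7/400·(0.988500+0.968600+0.958900))/(1+7/400) = 1163/1250 ≈ 0.930400
step 5 [2.5y] bond c/2=17/800: DF=(1580299/1600000 − 17/800·(0.988500+0.968600+0.958900+0.930400))/(1+17/800) = 8871/10000 ≈ 0.887100
step 6 [3y] swap r/2=1166/56169: DF=(1 − 1166/56169·(0.988500+0.968600+0.958900+0.930400+0.887100))/(1+1166/56169) = 4417/5000 ≈ 0.883400
step 7 [3.5y] zero: DF = P = 534/625 ≈ 0.854400

1 1/2 1977/2000
2 1 4843/5000
3 3/2 9589/10000
4 2 1163/1250
5 5/2 8871/10000
6 3 4417/5000
7 7/2 534/625
s(1y) = (1/(4843/5000) − 1)/(1) = 157/4843 ≈ 3.2418%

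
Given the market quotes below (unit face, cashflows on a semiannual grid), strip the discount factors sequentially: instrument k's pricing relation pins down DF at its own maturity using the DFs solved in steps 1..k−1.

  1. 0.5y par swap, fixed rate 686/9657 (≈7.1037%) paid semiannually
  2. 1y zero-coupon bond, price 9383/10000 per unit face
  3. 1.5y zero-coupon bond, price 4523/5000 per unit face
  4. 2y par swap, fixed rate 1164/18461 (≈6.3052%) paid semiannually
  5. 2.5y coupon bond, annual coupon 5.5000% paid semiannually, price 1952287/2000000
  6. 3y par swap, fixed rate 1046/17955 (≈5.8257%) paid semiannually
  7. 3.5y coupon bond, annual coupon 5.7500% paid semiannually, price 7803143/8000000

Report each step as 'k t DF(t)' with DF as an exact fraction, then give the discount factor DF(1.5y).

step 1 [0.5y] swap r/2=343/9657: DF=(1 − 343/9657·(0))/(1+343/9657) = 9657/10000 ≈ 0.965700
step 2 [1y] zero: DF = P = 9383/10000 ≈ 0.938300
step 3 [1.5y] zero: DF = P = 4523/5000 ≈ 0.904600
step 4 [2y] swap r/2=582/18461: DF=(1 − 582/18461·(0.965700+0.938300+0.904600))/(1+582/18461) = 2209/2500 ≈ 0.883600
step 5 [2.5y] bond c/2=11/400: DF=(1952287/2000000 − 11/400·(0.965700+0.938300+0.904600+0.883600))/(1+11/400) = 532/625 ≈ 0.851200
step 6 [3y] swap r/2=523/17955: DF=(1 − 523/17955·(0.965700+0.938300+0.904600+0.883600+0.851200))/(1+523/17955) = 8431/10000 ≈ 0.843100
step 7 [3.5y] bond c/2=23/800: DF=(7803143/8000000 − 23/800·(0.965700+0.938300+0.904600+0.883600+0.851200+0.843100))/(1+23/800) = 997/1250 ≈ 0.797600

1 1/2 9657/10000
2 1 9383/10000
3 3/2 4523/5000
4 2 2209/2500
5 5/2 532/625
6 3 8431/10000
7 7/2 997/1250
DF(1.5y) = 4523/5000 ≈ 0.904600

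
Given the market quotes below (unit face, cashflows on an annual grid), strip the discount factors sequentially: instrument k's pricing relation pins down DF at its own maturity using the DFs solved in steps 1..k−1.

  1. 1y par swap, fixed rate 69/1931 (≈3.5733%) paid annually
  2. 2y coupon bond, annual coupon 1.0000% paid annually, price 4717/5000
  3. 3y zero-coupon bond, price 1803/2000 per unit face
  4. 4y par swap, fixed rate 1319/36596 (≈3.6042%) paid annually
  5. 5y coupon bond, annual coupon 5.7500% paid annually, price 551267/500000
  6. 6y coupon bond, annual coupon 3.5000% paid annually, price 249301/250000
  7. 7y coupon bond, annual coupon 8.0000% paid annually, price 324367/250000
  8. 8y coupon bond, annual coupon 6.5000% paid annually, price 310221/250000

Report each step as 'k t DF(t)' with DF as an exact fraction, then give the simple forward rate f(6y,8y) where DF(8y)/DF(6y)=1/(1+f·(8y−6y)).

step 1 [1y] swap r/1=69/1931: DF=(1 − 69/1931·(0))/(1+69/1931) = 1931/2000 ≈ 0.965500
step 2 [2y] bond c/1=1/100: DF=(4717/5000 − 1/100·(0.965500))/(1+1/100) = 1849/2000 ≈ 0.924500
step 3 [3y] zero: DF = P = 1803/2000 ≈ 0.901500
step 4 [4y] swap r/1=1319/36596: DF=(1 − 1319/36596·(0.965500+0.924500+0.901500))/(1+1319/36596) = 8681/10000 ≈ 0.868100
step 5 [5y] bond c/1=23/400: DF=(551267/500000 − 23/400·(0.965500+0.924500+0.901500+0.868100))/(1+23/400) = 2109/2500 ≈ 0.843600
step 6 [6y] bond c/1=7/200: DF=(249301/250000 − 7/200·(0.965500+0.924500+0.901500+0.868100+0.843600))/(1+7/200) = 507/625 ≈ 0.811200
step 7 [7y] bond c/1=2/25: DF=(324367/250000 − 2/25·(0.965500+0.924500+0.901500+0.868100+0.843600+0.811200))/(1+2/25) = 8077/10000 ≈ 0.807700
step 8 [8y] bond c/1=13/200: DF=(310221/250000 − 13/200·(0.965500+0.924500+0.901500+0.868100+0.843600+0.811200+0.807700))/(1+13/200) = 1583/2000 ≈ 0.791500

1 1 1931/2000
2 2 1849/2000
3 3 1803/2000
4 4 8681/10000
5 5 2109/2500
6 6 507/625
7 7 8077/10000
8 8 1583/2000
f(6y,8y) = ((507/625)/(1583/2000) − 1)/(2) = 197/15830 ≈ 1.2445%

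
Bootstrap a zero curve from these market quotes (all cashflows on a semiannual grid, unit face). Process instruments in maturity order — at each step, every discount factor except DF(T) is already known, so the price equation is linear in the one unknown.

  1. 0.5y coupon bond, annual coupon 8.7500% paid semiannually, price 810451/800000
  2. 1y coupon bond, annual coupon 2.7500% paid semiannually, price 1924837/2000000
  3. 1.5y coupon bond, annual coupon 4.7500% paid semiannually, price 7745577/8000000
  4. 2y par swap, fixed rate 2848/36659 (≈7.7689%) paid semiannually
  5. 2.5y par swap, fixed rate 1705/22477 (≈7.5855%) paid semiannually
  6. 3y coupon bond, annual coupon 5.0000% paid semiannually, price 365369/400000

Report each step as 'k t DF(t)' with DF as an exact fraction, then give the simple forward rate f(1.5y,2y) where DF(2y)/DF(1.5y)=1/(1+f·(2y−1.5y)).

1 1/2 4853/5000
2 1 4681/5000
3 3/2 1803/2000
4 2 536/625
5 5/2 1659/2000
6 3 1563/2000
f(1.5y,2y) = ((1803/2000)/(536/625) − 1)/(1/2) = 439/4288 ≈ 10.2379%

step 1 [0.5y] bond c/2=7/160: DF=(810451/800000 − 7/160·(0))/(1+7/160) = 4853/5000 ≈ 0.970600
step 2 [1y] bond c/2=11/800: DF=(1924837/2000000 − 11/800·(0.970600))/(1+11/800) = 4681/5000 ≈ 0.936200
step 3 [1.5y] bond c/2=19/800: DF=(7745577/8000000 − 19/800·(0.970600+0.936200))/(1+19/800) = 1803/2000 ≈ 0.901500
step 4 [2y] swap r/2=1424/36659: DF=(1 − 1424/36659·(0.970600+0.936200+0.901500))/(1+1424/36659) = 536/625 ≈ 0.857600
step 5 [2.5y] swap r/2=1705/44954: DF=(1 − 1705/44954·(0.970600+0.936200+0.901500+0.857600))/(1+1705/44954) = 1659/2000 ≈ 0.829500
step 6 [3y] bond c/2=1/40: DF=(365369/400000 − 1/40·(0.970600+0.936200+0.901500+0.857600+0.829500))/(1+1/40) = 1563/2000 ≈ 0.781500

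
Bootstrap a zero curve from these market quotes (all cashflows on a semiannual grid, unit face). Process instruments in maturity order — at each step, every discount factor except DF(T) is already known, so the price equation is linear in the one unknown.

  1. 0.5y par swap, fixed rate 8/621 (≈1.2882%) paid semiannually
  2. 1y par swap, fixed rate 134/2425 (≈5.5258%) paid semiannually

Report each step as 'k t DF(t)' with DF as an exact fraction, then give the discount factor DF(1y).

step 1 [0.5y] swap r/2=4/621: DF=(1 − 4/621·(0))/(1+4/621) = 621/625 ≈ 0.993600
step 2 [1y] swap r/2=67/2425: DF=(1 − 67/2425·(0.993600))/(1+67/2425) = 1183/1250 ≈ 0.946400

1 1/2 621/625
2 1 1183/1250
DF(1y) = 1183/1250 ≈ 0.946400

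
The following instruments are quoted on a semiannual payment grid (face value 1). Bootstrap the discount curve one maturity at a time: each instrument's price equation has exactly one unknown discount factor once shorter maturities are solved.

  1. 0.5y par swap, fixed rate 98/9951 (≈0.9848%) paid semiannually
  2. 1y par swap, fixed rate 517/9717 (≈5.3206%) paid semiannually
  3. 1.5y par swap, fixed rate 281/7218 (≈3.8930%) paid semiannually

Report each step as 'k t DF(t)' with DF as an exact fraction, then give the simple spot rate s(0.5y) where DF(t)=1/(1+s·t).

step 1 [0.5y] swap r/2=49/9951: DF=(1 − 49/9951·(0))/(1+49/9951) = 9951/10000 ≈ 0.995100
step 2 [1y] swap r/2=517/19434: DF=(1 − 517/19434·(0.995100))/(1+517/19434) = 9483/10000 ≈ 0.948300
step 3 [1.5y] swap r/2=281/14436: DF=(1 − 281/14436·(0.995100+0.948300))/(1+281/14436) = 4719/5000 ≈ 0.943800

1 1/2 9951/10000
2 1 9483/10000
3 3/2 4719/5000
s(0.5y) = (1/(9951/10000) − 1)/(1/2) = 98/9951 ≈ 0.9848%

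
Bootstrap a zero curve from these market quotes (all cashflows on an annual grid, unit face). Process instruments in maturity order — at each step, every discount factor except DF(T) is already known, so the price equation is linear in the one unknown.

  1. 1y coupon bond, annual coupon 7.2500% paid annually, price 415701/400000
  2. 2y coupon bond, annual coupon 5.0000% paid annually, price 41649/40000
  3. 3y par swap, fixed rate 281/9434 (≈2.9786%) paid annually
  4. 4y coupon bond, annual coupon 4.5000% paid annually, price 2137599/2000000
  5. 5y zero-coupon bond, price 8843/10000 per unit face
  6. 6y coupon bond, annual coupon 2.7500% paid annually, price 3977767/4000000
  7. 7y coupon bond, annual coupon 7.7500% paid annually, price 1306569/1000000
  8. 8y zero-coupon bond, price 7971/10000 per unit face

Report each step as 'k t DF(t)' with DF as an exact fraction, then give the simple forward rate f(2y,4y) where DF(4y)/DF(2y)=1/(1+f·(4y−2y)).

step 1 [1y] bond c/1=29/400: DF=(415701/400000 − 29/400·(0))/(1+29/400) = 969/1000 ≈ 0.969000
step 2 [2y] bond c/1=1/20: DF=(41649/40000 − 1/20·(0.969000))/(1+1/20) = 1891/2000 ≈ 0.945500
step 3 [3y] swap r/1=281/9434: DF=(1 − 281/9434·(0.969000+0.945500))/(1+281/9434) = 9157/10000 ≈ 0.915700
step 4 [4y] bond c/1=9/200: DF=(2137599/2000000 − 9/200·(0.969000+0.945500+0.915700))/(1+9/200) = 9009/10000 ≈ 0.900900
step 5 [5y] zero: DF = P = 8843/10000 ≈ 0.884300
step 6 [6y] bond c/1=11/400: DF=(3977767/4000000 − 11/400·(0.969000+0.945500+0.915700+0.900900+0.884300))/(1+11/400) = 8443/10000 ≈ 0.844300
step 7 [7y] bond c/1=31/400: DF=(1306569/1000000 − 31/400·(0.969000+0.945500+0.915700+0.900900+0.884300+0.844300))/(1+31/400) = 8199/10000 ≈ 0.819900
step 8 [8y] zero: DF = P = 7971/10000 ≈ 0.797100

1 1 969/1000
2 2 1891/2000
3 3 9157/10000
4 4 9009/10000
5 5 8843/10000
6 6 8443/10000
7 7 8199/10000
8 8 7971/10000
f(2y,4y) = ((1891/2000)/(9009/10000) − 1)/(2) = 223/9009 ≈ 2.4753%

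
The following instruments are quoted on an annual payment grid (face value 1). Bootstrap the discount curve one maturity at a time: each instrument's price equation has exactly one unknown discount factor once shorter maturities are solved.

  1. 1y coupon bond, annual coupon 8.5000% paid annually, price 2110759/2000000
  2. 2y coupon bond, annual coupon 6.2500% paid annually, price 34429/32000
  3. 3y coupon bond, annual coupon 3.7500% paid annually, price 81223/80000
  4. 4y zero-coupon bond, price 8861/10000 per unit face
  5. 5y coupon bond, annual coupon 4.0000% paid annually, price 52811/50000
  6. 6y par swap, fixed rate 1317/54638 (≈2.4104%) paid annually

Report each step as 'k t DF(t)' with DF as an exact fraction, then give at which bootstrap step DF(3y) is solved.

step 1 [1y] bond c/1=17/200: DF=(2110759/2000000 − 17/200·(0))/(1+17/200) = 9727/10000 ≈ 0.972700
step 2 [2y] bond c/1=1/16: DF=(34429/32000 − 1/16·(0.972700))/(1+1/16) = 4777/5000 ≈ 0.955400
step 3 [3y] bond c/1=3/80: DF=(81223/80000 − 3/80·(0.972700+0.955400))/(1+3/80) = 9089/10000 ≈ 0.908900
step 4 [4y] zero: DF = P = 8861/10000 ≈ 0.886100
step 5 [5y] bond c/1=1/25: DF=(52811/50000 − 1/25·(0.972700+0.955400+0.908900+0.886100))/(1+1/25) = 2181/2500 ≈ 0.872400
step 6 [6y] swap r/1=1317/54638: DF=(1 − 1317/54638·(0.972700+0.955400+0.908900+0.886100+0.872400))/(1+1317/54638) = 8683/10000 ≈ 0.868300

1 1 9727/10000
2 2 4777/5000
3 3 9089/10000
4 4 8861/10000
5 5 2181/2500
6 6 8683/10000
DF(3y) is solved at step 3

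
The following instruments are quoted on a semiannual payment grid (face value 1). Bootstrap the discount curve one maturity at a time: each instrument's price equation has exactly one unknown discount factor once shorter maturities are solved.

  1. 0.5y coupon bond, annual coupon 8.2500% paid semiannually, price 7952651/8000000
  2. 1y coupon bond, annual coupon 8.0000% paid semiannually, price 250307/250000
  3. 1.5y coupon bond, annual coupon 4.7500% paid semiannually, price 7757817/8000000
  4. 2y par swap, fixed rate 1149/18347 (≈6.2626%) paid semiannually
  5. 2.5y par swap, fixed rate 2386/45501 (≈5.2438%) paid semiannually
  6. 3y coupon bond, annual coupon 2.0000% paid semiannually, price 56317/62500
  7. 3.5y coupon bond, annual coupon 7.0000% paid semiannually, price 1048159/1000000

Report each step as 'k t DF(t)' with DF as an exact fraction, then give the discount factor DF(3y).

step 1 [0.5y] bond c/2=33/800: DF=(7952651/8000000 − 33/800·(0))/(1+33/800) = 9547/10000 ≈ 0.954700
step 2 [1y] bond c/2=1/25: DF=(250307/250000 − 1/25·(0.954700))/(1+1/25) = 463/500 ≈ 0.926000
step 3 [1.5y] bond c/2=19/800: DF=(7757817/8000000 − 19/800·(0.954700+0.926000))/(1+19/800) = 2259/2500 ≈ 0.903600
step 4 [2y] swap r/2=1149/36694: DF=(1 − 1149/36694·(0.954700+0.926000+0.903600))/(1+1149/36694) = 8851/10000 ≈ 0.885100
step 5 [2.5y] swap r/2=1193/45501: DF=(1 − 1193/45501·(0.954700+0.926000+0.903600+0.885100))/(1+1193/45501) = 8807/10000 ≈ 0.880700
step 6 [3y] bond c/2=1/100: DF=(56317/62500 − 1/100·(0.954700+0.926000+0.903600+0.885100+0.880700))/(1+1/100) = 8471/10000 ≈ 0.847100
step 7 [3.5y] bond c/2=7/200: DF=(1048159/1000000 − 7/200·(0.954700+0.926000+0.903600+0.885100+0.880700+0.847100))/(1+7/200) = 4151/5000 ≈ 0.830200

1 1/2 9547/10000
2 1 463/500
3 3/2 2259/2500
4 2 8851/10000
5 5/2 8807/10000
6 3 8471/10000
7 7/2 4151/5000
DF(3y) = 8471/10000 ≈ 0.847100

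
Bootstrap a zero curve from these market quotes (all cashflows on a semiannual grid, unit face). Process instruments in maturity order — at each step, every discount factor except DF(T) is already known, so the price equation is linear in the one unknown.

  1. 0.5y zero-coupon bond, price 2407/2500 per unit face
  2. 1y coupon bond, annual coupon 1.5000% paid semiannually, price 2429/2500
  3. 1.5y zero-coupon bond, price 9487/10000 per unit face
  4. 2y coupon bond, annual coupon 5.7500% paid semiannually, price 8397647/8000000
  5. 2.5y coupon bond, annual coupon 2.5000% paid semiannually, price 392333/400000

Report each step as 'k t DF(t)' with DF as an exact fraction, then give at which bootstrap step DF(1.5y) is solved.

1 1/2 2407/2500
2 1 2393/2500
3 3/2 9487/10000
4 2 4701/5000
5 5/2 9217/10000
DF(1.5y) is solved at step 3

step 1 [0.5y] zero: DF = P = 2407/2500 ≈ 0.962800
step 2 [1y] bond c/2=3/400: DF=(2429/2500 − 3/400·(0.962800))/(1+3/400) = 2393/2500 ≈ 0.957200
step 3 [1.5y] zero: DF = P = 9487/10000 ≈ 0.948700
step 4 [2y] bond c/2=23/800: DF=(8397647/8000000 − 23/800·(0.962800+0.957200+0.948700))/(1+23/800) = 4701/5000 ≈ 0.940200
step 5 [2.5y] bond c/2=1/80: DF=(392333/400000 − 1/80·(0.962800+0.957200+0.948700+0.940200))/(1+1/80) = 9217/10000 ≈ 0.921700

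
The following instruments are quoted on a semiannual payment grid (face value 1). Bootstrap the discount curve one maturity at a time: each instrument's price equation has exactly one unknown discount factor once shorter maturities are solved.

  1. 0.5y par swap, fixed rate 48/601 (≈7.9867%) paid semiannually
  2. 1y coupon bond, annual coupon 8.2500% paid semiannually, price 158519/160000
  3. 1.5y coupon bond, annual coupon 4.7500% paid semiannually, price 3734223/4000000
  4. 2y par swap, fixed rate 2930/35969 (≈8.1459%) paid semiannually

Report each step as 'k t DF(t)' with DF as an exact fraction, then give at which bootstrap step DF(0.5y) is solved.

1 1/2 601/625
2 1 4567/5000
3 3/2 2171/2500
4 2 1707/2000
DF(0.5y) is solved at step 1

step 1 [0.5y] swap r/2=24/601: DF=(1 − 24/601·(0))/(1+24/601) = 601/625 ≈ 0.961600
step 2 [1y] bond c/2=33/800: DF=(158519/160000 − 33/800·(0.961600))/(1+33/800) = 4567/5000 ≈ 0.913400
step 3 [1.5y] bond c/2=19/800: DF=(3734223/4000000 − 19/800·(0.961600+0.913400))/(1+19/800) = 2171/2500 ≈ 0.868400
step 4 [2y] swap r/2=1465/35969: DF=(1 − 1465/35969·(0.961600+0.913400+0.868400))/(1+1465/35969) = 1707/2000 ≈ 0.853500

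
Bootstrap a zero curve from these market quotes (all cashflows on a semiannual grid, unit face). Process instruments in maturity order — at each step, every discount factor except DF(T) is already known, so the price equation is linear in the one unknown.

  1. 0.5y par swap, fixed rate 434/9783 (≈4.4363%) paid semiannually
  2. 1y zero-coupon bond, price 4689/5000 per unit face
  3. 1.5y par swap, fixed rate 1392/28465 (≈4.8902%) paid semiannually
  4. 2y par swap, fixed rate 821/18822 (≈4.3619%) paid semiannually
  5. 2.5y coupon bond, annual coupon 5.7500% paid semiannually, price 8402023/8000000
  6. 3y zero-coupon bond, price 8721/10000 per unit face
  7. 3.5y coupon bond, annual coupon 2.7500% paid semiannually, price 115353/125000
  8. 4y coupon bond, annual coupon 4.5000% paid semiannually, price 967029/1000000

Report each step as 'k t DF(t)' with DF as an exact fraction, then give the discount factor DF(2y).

step 1 [0.5y] swap r/2=217/9783: DF=(1 − 217/9783·(0))/(1+217/9783) = 9783/10000 ≈ 0.978300
step 2 [1y] zero: DF = P = 4689/5000 ≈ 0.937800
step 3 [1.5y] swap r/2=696/28465: DF=(1 − 696/28465·(0.978300+0.937800))/(1+696/28465) = 1163/1250 ≈ 0.930400
step 4 [2y] swap r/2=821/37644: DF=(1 − 821/37644·(0.978300+0.937800+0.930400))/(1+821/37644) = 9179/10000 ≈ 0.917900
step 5 [2.5y] bond c/2=23/800: DF=(8402023/8000000 − 23/800·(0.978300+0.937800+0.930400+0.917900))/(1+23/800) = 9157/10000 ≈ 0.915700
step 6 [3y] zero: DF = P = 8721/10000 ≈ 0.872100
step 7 [3.5y] bond c/2=11/800: DF=(115353/125000 − 11/800·(0.978300+0.937800+0.930400+0.917900+0.915700+0.872100))/(1+11/800) = 167/200 ≈ 0.835000
step 8 [4y] bond c/2=9/400: DF=(967029/1000000 − 9/400·(0.978300+0.937800+0.930400+0.917900+0.915700+0.872100+0.835000))/(1+9/400) = 2013/2500 ≈ 0.805200

1 1/2 9783/10000
2 1 4689/5000
3 3/2 1163/1250
4 2 9179/10000
5 5/2 9157/10000
6 3 8721/10000
7 7/2 167/200
8 4 2013/2500
DF(2y) = 9179/10000 ≈ 0.917900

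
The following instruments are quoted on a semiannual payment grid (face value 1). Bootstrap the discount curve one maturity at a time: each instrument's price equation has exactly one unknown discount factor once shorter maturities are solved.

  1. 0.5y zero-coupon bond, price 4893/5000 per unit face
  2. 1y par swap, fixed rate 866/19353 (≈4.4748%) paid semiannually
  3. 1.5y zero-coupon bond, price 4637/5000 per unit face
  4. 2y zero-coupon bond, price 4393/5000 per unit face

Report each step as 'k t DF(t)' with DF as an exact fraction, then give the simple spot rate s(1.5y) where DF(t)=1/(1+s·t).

1 1/2 4893/5000
2 1 9567/10000
3 3/2 4637/5000
4 2 4393/5000
s(1.5y) = (1/(4637/5000) − 1)/(3/2) = 242/4637 ≈ 5.2189%

step 1 [0.5y] zero: DF = P = 4893/5000 ≈ 0.978600
step 2 [1y] swap r/2=433/19353: DF=(1 − 433/19353·(0.978600))/(1+433/19353) = 9567/10000 ≈ 0.956700
step 3 [1.5y] zero: DF = P = 4637/5000 ≈ 0.927400
step 4 [2y] zero: DF = P = 4393/5000 ≈ 0.878600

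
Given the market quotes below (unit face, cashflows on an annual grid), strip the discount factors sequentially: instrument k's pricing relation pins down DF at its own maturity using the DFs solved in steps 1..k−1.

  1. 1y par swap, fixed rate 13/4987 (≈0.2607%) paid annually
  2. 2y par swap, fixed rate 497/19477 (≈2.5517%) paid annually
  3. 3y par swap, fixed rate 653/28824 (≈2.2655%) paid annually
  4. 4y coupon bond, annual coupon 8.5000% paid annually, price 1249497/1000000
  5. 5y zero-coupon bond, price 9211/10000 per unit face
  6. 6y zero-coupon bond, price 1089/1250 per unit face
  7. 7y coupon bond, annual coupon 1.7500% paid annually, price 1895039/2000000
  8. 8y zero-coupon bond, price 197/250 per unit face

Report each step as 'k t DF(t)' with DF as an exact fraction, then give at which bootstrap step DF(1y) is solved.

step 1 [1y] swap r/1=13/4987: DF=(1 − 13/4987·(0))/(1+13/4987) = 4987/5000 ≈ 0.997400
step 2 [2y] swap r/1=497/19477: DF=(1 − 497/19477·(0.997400))/(1+497/19477) = 9503/10000 ≈ 0.950300
step 3 [3y] swap r/1=653/28824: DF=(1 − 653/28824·(0.997400+0.950300))/(1+653/28824) = 9347/10000 ≈ 0.934700
step 4 [4y] bond c/1=17/200: DF=(1249497/1000000 − 17/200·(0.997400+0.950300+0.934700))/(1+17/200) = 4629/5000 ≈ 0.925800
step 5 [5y] zero: DF = P = 9211/10000 ≈ 0.921100
step 6 [6y] zero: DF = P = 1089/1250 ≈ 0.871200
step 7 [7y] bond c/1=7/400: DF=(1895039/2000000 − 7/400·(0.997400+0.950300+0.934700+0.925800+0.921100+0.871200))/(1+7/400) = 8349/10000 ≈ 0.834900
step 8 [8y] zero: DF = P = 197/250 ≈ 0.788000

1 1 4987/5000
2 2 9503/10000
3 3 9347/10000
4 4 4629/5000
5 5 9211/10000
6 6 1089/1250
7 7 8349/10000
8 8 197/250
DF(1y) is solved at step 1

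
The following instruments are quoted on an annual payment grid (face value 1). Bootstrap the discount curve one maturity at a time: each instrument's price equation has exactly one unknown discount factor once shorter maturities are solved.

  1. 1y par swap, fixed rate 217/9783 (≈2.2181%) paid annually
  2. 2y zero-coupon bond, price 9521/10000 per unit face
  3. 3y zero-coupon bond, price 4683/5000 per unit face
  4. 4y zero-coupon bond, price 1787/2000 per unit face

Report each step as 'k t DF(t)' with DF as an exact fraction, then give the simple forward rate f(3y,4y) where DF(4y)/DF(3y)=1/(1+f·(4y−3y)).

1 1 9783/10000
2 2 9521/10000
3 3 4683/5000
4 4 1787/2000
f(3y,4y) = ((4683/5000)/(1787/2000) − 1)/(1) = 431/8935 ≈ 4.8237%

step 1 [1y] swap r/1=217/9783: DF=(1 − 217/9783·(0))/(1+217/9783) = 9783/10000 ≈ 0.978300
step 2 [2y] zero: DF = P = 9521/10000 ≈ 0.952100
step 3 [3y] zero: DF = P = 4683/5000 ≈ 0.936600
step 4 [4y] zero: DF = P = 1787/2000 ≈ 0.893500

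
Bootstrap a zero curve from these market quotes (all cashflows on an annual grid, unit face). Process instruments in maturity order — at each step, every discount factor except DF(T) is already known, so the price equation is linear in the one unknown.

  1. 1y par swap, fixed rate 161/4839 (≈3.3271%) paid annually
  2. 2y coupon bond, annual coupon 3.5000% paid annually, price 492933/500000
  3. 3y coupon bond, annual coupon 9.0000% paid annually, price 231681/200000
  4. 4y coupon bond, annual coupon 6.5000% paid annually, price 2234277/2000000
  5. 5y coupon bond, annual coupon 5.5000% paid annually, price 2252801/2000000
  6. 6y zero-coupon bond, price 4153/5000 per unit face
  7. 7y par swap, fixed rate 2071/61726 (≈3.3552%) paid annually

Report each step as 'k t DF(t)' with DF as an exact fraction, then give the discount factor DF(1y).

step 1 [1y] swap r/1=161/4839: DF=(1 − 161/4839·(0))/(1+161/4839) = 4839/5000 ≈ 0.967800
step 2 [2y] bond c/1=7/200: DF=(492933/500000 − 7/200·(0.967800))/(1+7/200) = 4599/5000 ≈ 0.919800
step 3 [3y] bond c/1=9/100: DF=(231681/200000 − 9/100·(0.967800+0.919800))/(1+9/100) = 9069/10000 ≈ 0.906900
step 4 [4y] bond c/1=13/200: DF=(2234277/2000000 − 13/200·(0.967800+0.919800+0.906900))/(1+13/200) = 549/625 ≈ 0.878400
step 5 [5y] bond c/1=11/200: DF=(2252801/2000000 − 11/200·(0.967800+0.919800+0.906900+0.878400))/(1+11/200) = 4381/5000 ≈ 0.876200
step 6 [6y] zero: DF = P = 4153/5000 ≈ 0.830600
step 7 [7y] swap r/1=2071/61726: DF=(1 − 2071/61726·(0.967800+0.919800+0.906900+0.878400+0.876200+0.830600))/(1+2071/61726) = 7929/10000 ≈ 0.792900

1 1 4839/5000
2 2 4599/5000
3 3 9069/10000
4 4 549/625
5 5 4381/5000
6 6 4153/5000
7 7 7929/10000
DF(1y) = 4839/5000 ≈ 0.967800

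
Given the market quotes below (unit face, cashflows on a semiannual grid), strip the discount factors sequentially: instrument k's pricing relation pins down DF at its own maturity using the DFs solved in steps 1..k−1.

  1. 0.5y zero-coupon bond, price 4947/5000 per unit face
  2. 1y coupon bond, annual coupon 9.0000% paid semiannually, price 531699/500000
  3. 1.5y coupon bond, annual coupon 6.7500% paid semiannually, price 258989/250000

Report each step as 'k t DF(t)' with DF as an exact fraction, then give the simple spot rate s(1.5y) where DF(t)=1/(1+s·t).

1 1/2 4947/5000
2 1 39/40
3 3/2 469/500
s(1.5y) = (1/(469/500) − 1)/(3/2) = 62/1407 ≈ 4.4065%

step 1 [0.5y] zero: DF = P = 4947/5000 ≈ 0.989400
step 2 [1y] bond c/2=9/200: DF=(531699/500000 − 9/200·(0.989400))/(1+9/200) = 39/40 ≈ 0.975000
step 3 [1.5y] bond c/2=27/800: DF=(258989/250000 − 27/800·(0.989400+0.975000))/(1+27/800) = 469/500 ≈ 0.938000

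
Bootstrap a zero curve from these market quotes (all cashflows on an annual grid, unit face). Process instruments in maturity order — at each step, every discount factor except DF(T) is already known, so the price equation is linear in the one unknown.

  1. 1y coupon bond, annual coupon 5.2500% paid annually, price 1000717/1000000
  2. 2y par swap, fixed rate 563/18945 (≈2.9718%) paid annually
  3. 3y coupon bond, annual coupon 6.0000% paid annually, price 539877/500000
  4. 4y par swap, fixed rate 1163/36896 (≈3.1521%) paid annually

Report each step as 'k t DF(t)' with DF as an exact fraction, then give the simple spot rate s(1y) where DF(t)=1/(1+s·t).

1 1 2377/2500
2 2 9437/10000
3 3 4557/5000
4 4 8837/10000
s(1y) = (1/(2377/2500) − 1)/(1) = 123/2377 ≈ 5.1746%

step 1 [1y] bond c/1=21/400: DF=(1000717/1000000 − 21/400·(0))/(1+21/400) = 2377/2500 ≈ 0.950800
step 2 [2y] swap r/1=563/18945: DF=(1 − 563/18945·(0.950800))/(1+563/18945) = 9437/10000 ≈ 0.943700
step 3 [3y] bond c/1=3/50: DF=(539877/500000 − 3/50·(0.950800+0.943700))/(1+3/50) = 4557/5000 ≈ 0.911400
step 4 [4y] swap r/1=1163/36896: DF=(1 − 1163/36896·(0.950800+0.943700+0.911400))/(1+1163/36896) = 8837/10000 ≈ 0.883700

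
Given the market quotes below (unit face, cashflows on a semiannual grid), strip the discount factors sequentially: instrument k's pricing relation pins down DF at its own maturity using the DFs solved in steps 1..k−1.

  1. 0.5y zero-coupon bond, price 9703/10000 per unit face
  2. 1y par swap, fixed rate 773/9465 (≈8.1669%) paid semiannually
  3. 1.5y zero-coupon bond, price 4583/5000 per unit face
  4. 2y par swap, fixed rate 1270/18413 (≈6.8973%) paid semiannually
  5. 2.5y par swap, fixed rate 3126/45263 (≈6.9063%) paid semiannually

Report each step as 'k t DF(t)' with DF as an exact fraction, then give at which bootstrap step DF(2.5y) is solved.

1 1/2 9703/10000
2 1 9227/10000
3 3/2 4583/5000
4 2 873/1000
5 5/2 8437/10000
DF(2.5y) is solved at step 5

step 1 [0.5y] zero: DF = P = 9703/10000 ≈ 0.970300
step 2 [1y] swap r/2=773/18930: DF=(1 − 773/18930·(0.970300))/(1+773/18930) = 9227/10000 ≈ 0.922700
step 3 [1.5y] zero: DF = P = 4583/5000 ≈ 0.916600
step 4 [2y] swap r/2=635/18413: DF=(1 − 635/18413·(0.970300+0.922700+0.916600))/(1+635/18413) = 873/1000 ≈ 0.873000
step 5 [2.5y] swap r/2=1563/45263: DF=(1 − 1563/45263·(0.970300+0.922700+0.916600+0.873000))/(1+1563/45263) = 8437/10000 ≈ 0.843700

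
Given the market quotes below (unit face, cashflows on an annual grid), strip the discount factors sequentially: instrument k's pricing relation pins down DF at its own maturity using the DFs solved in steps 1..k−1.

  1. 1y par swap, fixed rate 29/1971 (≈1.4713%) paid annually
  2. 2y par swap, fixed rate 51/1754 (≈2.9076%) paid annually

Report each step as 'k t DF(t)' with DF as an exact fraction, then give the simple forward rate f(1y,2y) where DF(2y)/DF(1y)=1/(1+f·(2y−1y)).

1 1 1971/2000
2 2 9439/10000
f(1y,2y) = ((1971/2000)/(9439/10000) − 1)/(1) = 416/9439 ≈ 4.4072%

step 1 [1y] swap r/1=29/1971: DF=(1 − 29/1971·(0))/(1+29/1971) = 1971/2000 ≈ 0.985500
step 2 [2y] swap r/1=51/1754: DF=(1 − 51/1754·(0.985500))/(1+51/1754) = 9439/10000 ≈ 0.943900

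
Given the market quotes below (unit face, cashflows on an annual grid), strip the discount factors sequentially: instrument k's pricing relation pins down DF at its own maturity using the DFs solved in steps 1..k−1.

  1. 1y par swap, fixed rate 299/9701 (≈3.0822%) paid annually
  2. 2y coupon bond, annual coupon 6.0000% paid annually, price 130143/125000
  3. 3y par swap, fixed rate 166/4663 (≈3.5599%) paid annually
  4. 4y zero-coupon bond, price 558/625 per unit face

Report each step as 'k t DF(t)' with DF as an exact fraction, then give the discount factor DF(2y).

1 1 9701/10000
2 2 9273/10000
3 3 2251/2500
4 4 558/625
DF(2y) = 9273/10000 ≈ 0.927300

step 1 [1y] swap r/1=299/9701: DF=(1 − 299/9701·(0))/(1+299/9701) = 9701/10000 ≈ 0.970100
step 2 [2y] bond c/1=3/50: DF=(130143/125000 − 3/50·(0.970100))/(1+3/50) = 9273/10000 ≈ 0.927300
step 3 [3y] swap r/1=166/4663: DF=(1 − 166/4663·(0.970100+0.927300))/(1+166/4663) = 2251/2500 ≈ 0.900400
step 4 [4y] zero: DF = P = 558/625 ≈ 0.892800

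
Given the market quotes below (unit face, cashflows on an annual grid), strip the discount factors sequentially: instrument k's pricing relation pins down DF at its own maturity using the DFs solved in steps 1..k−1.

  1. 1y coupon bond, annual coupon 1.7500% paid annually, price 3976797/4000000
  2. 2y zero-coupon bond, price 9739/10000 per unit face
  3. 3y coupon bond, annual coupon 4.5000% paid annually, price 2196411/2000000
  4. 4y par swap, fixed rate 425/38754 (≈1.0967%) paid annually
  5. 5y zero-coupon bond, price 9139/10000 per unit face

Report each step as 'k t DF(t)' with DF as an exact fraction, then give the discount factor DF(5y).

step 1 [1y] bond c/1=7/400: DF=(3976797/4000000 − 7/400·(0))/(1+7/400) = 9771/10000 ≈ 0.977100
step 2 [2y] zero: DF = P = 9739/10000 ≈ 0.973900
step 3 [3y] bond c/1=9/200: DF=(2196411/2000000 − 9/200·(0.977100+0.973900))/(1+9/200) = 9669/10000 ≈ 0.966900
step 4 [4y] swap r/1=425/38754: DF=(1 − 425/38754·(0.977100+0.973900+0.966900))/(1+425/38754) = 383/400 ≈ 0.957500
step 5 [5y] zero: DF = P = 9139/10000 ≈ 0.913900

1 1 9771/10000
2 2 9739/10000
3 3 9669/10000
4 4 383/400
5 5 9139/10000
DF(5y) = 9139/10000 ≈ 0.913900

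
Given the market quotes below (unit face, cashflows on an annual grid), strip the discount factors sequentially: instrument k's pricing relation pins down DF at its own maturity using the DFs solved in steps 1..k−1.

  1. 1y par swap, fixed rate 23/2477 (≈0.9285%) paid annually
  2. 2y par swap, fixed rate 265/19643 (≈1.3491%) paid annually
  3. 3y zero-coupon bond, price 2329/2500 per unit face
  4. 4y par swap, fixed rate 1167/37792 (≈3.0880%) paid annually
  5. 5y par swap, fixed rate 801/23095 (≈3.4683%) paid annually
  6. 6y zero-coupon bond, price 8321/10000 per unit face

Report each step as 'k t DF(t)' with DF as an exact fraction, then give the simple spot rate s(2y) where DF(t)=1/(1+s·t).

1 1 2477/2500
2 2 1947/2000
3 3 2329/2500
4 4 8833/10000
5 5 4199/5000
6 6 8321/10000
s(2y) = (1/(1947/2000) − 1)/(2) = 53/3894 ≈ 1.3611%

step 1 [1y] swap r/1=23/2477: DF=(1 − 23/2477·(0))/(1+23/2477) = 2477/2500 ≈ 0.990800
step 2 [2y] swap r/1=265/19643: DF=(1 − 265/19643·(0.990800))/(1+265/19643) = 1947/2000 ≈ 0.973500
step 3 [3y] zero: DF = P = 2329/2500 ≈ 0.931600
step 4 [4y] swap r/1=1167/37792: DF=(1 − 1167/37792·(0.990800+0.973500+0.931600))/(1+1167/37792) = 8833/10000 ≈ 0.883300
step 5 [5y] swap r/1=801/23095: DF=(1 − 801/23095·(0.990800+0.973500+0.931600+0.883300))/(1+801/23095) = 4199/5000 ≈ 0.839800
step 6 [6y] zero: DF = P = 8321/10000 ≈ 0.832100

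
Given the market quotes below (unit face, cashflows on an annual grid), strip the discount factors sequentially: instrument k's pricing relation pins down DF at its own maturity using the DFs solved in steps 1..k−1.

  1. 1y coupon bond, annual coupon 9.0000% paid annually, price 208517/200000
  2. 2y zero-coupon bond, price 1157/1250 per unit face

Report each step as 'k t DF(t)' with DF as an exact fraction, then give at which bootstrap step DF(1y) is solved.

1 1 1913/2000
2 2 1157/1250
DF(1y) is solved at step 1

step 1 [1y] bond c/1=9/100: DF=(208517/200000 − 9/100·(0))/(1+9/100) = 1913/2000 ≈ 0.956500
step 2 [2y] zero: DF = P = 1157/1250 ≈ 0.925600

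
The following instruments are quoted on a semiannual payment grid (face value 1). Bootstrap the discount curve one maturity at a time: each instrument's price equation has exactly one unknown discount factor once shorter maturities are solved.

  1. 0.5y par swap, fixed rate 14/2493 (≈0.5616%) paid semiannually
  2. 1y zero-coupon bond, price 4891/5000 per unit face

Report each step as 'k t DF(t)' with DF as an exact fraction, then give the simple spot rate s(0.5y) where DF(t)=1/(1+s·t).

1 1/2 2493/2500
2 1 4891/5000
s(0.5y) = (1/(2493/2500) − 1)/(1/2) = 14/2493 ≈ 0.5616%

step 1 [0.5y] swap r/2=7/2493: DF=(1 − 7/2493·(0))/(1+7/2493) = 2493/2500 ≈ 0.997200
step 2 [1y] zero: DF = P = 4891/5000 ≈ 0.978200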